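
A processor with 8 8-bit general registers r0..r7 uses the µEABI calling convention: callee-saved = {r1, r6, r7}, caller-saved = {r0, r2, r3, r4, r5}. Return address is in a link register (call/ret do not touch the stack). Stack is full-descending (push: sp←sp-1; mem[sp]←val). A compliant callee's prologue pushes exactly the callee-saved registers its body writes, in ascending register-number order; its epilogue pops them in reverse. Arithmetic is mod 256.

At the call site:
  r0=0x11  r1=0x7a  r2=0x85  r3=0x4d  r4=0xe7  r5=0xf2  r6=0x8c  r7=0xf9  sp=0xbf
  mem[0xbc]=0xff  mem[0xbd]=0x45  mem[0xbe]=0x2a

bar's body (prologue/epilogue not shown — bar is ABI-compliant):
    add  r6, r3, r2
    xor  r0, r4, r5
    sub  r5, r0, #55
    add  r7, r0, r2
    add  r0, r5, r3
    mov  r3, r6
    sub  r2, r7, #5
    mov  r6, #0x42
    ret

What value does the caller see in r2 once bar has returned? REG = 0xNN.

prologue: push r6 -> mem[0xbe]=0x8c, sp=0xbe
prologue: push r7 -> mem[0xbd]=0xf9, sp=0xbd
body[0] add  r6, r3, r2 -> r6=0xd2
body[1] xor  r0, r4, r5 -> r0=0x15
body[2] sub  r5, r0, #55 -> r5=0xde
body[3] add  r7, r0, r2 -> r7=0x9a
body[4] add  r0, r5, r3 -> r0=0x2b
body[5] mov  r3, r6 -> r3=0xd2
body[6] sub  r2, r7, #5 -> r2=0x95
body[7] mov  r6, #0x42 -> r6=0x42
epilogue: pop r7=0xf9, sp=0xbe
epilogue: pop r6=0x8c, sp=0xbf
r2 is caller-saved -> body value

REG = 0x95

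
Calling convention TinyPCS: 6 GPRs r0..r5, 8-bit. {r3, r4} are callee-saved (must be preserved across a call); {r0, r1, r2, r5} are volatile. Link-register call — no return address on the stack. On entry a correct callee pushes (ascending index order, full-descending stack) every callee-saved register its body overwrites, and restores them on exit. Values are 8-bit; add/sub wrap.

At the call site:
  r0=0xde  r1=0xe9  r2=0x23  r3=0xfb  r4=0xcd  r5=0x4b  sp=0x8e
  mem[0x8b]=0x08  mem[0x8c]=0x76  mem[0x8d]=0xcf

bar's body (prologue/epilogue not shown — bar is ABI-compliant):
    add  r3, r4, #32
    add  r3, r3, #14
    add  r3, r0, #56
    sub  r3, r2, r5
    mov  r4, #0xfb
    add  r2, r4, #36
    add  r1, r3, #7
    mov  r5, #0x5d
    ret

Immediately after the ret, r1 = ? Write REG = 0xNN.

REG = 0xdf

prologue: push r3 -> mem[0x8d]=0xfb, sp=0x8d
prologue: push r4 -> mem[0x8c]=0xcd, sp=0x8c
body[0] add  r3, r4, #32 -> r3=0xed
body[1] add  r3, r3, #14 -> r3=0xfb
body[2] add  r3, r0, #56 -> r3=0x16
body[3] sub  r3, r2, r5 -> r3=0xd8
body[4] mov  r4, #0xfb -> r4=0xfb
body[5] add  r2, r4, #36 -> r2=0x1f
body[6] add  r1, r3, #7 -> r1=0xdf
body[7] mov  r5, #0x5d -> r5=0x5d
epilogue: pop r4=0xcd, sp=0x8d
epilogue: pop r3=0xfb, sp=0x8e
r1 is caller-saved -> body value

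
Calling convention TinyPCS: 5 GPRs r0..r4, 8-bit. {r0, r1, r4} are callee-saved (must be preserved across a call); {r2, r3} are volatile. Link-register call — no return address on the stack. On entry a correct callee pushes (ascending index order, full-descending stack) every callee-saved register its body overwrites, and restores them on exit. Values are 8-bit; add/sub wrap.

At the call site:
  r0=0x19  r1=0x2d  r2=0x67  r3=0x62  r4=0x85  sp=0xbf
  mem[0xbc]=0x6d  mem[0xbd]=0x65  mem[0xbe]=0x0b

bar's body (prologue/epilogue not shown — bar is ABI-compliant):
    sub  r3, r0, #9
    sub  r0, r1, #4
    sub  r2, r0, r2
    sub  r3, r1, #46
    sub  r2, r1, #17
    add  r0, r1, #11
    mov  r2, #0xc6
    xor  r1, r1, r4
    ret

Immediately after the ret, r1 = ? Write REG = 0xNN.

REG = 0x2d

prologue: push r0 -> mem[0xbe]=0x19, sp=0xbe
prologue: push r1 -> mem[0xbd]=0x2d, sp=0xbd
body[0] sub  r3, r0, #9 -> r3=0x10
body[1] sub  r0, r1, #4 -> r0=0x29
body[2] sub  r2, r0, r2 -> r2=0xc2
body[3] sub  r3, r1, #46 -> r3=0xff
body[4] sub  r2, r1, #17 -> r2=0x1c
body[5] add  r0, r1, #11 -> r0=0x38
body[6] mov  r2, #0xc6 -> r2=0xc6
body[7] xor  r1, r1, r4 -> r1=0xa8
epilogue: pop r1=0x2d, sp=0xbe
epilogue: pop r0=0x19, sp=0xbf
r1 is callee-saved -> restored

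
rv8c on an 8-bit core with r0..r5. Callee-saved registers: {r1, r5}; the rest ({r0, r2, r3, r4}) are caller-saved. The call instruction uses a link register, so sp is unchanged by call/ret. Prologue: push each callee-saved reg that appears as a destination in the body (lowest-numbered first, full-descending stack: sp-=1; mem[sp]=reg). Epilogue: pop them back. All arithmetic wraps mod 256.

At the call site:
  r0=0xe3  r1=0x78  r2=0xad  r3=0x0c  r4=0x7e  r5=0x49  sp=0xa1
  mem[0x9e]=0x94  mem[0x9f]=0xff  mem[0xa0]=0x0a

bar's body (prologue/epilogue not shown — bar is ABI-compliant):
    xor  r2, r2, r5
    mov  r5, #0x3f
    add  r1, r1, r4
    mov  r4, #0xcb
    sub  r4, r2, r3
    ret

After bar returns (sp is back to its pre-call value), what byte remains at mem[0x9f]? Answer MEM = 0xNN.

prologue: push r1 → mem[0xa0]=0x78, sp=0xa0
prologue: push r5 → mem[0x9f]=0x49, sp=0x9f
body[0] xor  r2, r2, r5 → r2=0xe4
body[1] mov  r5, #0x3f → r5=0x3f
body[2] add  r1, r1, r4 → r1=0xf6
body[3] mov  r4, #0xcb → r4=0xcb
body[4] sub  r4, r2, r3 → r4=0xd8
epilogue: pop r5=0x49, sp=0xa0
epilogue: pop r1=0x78, sp=0xa1
prologue pushed ['r1', 'r5'] at ['0xa0', '0x9f']

MEM = 0x49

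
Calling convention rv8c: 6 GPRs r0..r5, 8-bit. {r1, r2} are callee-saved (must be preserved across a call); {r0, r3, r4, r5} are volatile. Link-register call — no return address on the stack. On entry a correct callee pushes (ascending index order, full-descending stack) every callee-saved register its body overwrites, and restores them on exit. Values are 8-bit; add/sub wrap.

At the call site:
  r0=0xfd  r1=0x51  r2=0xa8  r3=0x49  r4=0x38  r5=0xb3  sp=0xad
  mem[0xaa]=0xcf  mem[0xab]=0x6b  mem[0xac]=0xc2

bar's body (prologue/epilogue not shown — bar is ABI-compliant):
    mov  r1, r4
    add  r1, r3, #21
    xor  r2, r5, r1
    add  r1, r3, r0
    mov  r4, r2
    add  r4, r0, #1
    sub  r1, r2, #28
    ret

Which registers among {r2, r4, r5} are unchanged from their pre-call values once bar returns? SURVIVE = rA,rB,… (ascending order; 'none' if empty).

SURVIVE = r2,r5

prologue: push r1 → mem[0xac]=0x51, sp=0xac
prologue: push r2 → mem[0xab]=0xa8, sp=0xab
body[0] mov  r1, r4 → r1=0x38
body[1] add  r1, r3, #21 → r1=0x5e
body[2] xor  r2, r5, r1 → r2=0xed
body[3] add  r1, r3, r0 → r1=0x46
body[4] mov  r4, r2 → r4=0xed
body[5] add  r4, r0, #1 → r4=0xfe
body[6] sub  r1, r2, #28 → r1=0xd1
epilogue: pop r2=0xa8, sp=0xac
epilogue: pop r1=0x51, sp=0xad
r2: callee-saved, written=True
r4: caller-saved, written=True
r5: caller-saved, written=False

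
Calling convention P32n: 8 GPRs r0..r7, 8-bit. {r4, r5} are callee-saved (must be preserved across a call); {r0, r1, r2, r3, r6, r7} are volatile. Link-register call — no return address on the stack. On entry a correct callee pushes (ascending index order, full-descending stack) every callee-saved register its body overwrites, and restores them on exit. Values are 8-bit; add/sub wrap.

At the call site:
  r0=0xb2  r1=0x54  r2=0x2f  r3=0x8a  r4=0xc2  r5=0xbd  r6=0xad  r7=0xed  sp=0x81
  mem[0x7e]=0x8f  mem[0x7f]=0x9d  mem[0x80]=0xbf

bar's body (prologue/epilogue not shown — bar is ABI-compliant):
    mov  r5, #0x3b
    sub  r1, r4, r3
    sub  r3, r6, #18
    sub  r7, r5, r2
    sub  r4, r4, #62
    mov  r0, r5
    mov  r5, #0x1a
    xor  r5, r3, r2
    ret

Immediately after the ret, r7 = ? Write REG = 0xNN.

REG = 0x0c

prologue: push r4 → mem[0x80]=0xc2, sp=0x80
prologue: push r5 → mem[0x7f]=0xbd, sp=0x7f
body[0] mov  r5, #0x3b → r5=0x3b
body[1] sub  r1, r4, r3 → r1=0x38
body[2] sub  r3, r6, #18 → r3=0x9b
body[3] sub  r7, r5, r2 → r7=0x0c
body[4] sub  r4, r4, #62 → r4=0x84
body[5] mov  r0, r5 → r0=0x3b
body[6] mov  r5, #0x1a → r5=0x1a
body[7] xor  r5, r3, r2 → r5=0xb4
epilogue: pop r5=0xbd, sp=0x80
epilogue: pop r4=0xc2, sp=0x81
r7 is caller-saved → body value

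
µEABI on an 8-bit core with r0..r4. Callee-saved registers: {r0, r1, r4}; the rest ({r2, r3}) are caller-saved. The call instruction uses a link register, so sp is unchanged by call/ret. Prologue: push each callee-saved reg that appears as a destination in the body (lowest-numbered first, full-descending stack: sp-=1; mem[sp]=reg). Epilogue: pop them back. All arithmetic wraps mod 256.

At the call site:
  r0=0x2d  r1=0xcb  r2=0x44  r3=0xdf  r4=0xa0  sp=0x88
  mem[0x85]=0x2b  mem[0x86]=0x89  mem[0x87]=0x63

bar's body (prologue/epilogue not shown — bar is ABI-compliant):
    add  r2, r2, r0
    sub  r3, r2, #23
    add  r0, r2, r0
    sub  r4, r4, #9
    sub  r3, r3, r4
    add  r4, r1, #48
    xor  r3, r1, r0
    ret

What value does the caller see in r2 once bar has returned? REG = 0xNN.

REG = 0x71

prologue: push r0 → mem[0x87]=0x2d, sp=0x87
prologue: push r4 → mem[0x86]=0xa0, sp=0x86
body[0] add  r2, r2, r0 → r2=0x71
body[1] sub  r3, r2, #23 → r3=0x5a
body[2] add  r0, r2, r0 → r0=0x9e
body[3] sub  r4, r4, #9 → r4=0x97
body[4] sub  r3, r3, r4 → r3=0xc3
body[5] add  r4, r1, #48 → r4=0xfb
body[6] xor  r3, r1, r0 → r3=0x55
epilogue: pop r4=0xa0, sp=0x87
epilogue: pop r0=0x2d, sp=0x88
r2 is caller-saved → body value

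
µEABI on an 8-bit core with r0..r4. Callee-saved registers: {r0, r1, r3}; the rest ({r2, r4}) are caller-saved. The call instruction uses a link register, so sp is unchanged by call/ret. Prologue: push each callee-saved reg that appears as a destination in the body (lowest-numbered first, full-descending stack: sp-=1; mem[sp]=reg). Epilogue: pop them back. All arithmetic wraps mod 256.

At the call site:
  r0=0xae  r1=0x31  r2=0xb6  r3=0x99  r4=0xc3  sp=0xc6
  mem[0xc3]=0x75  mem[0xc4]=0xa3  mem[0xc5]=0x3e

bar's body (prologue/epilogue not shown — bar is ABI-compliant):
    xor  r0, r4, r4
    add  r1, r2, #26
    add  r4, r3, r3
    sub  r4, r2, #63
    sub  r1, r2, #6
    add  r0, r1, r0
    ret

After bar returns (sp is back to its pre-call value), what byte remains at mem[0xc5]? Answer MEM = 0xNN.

prologue: push r0 -> mem[0xc5]=0xae, sp=0xc5
prologue: push r1 -> mem[0xc4]=0x31, sp=0xc4
body[0] xor  r0, r4, r4 -> r0=0x00
body[1] add  r1, r2, #26 -> r1=0xd0
body[2] add  r4, r3, r3 -> r4=0x32
body[3] sub  r4, r2, #63 -> r4=0x77
body[4] sub  r1, r2, #6 -> r1=0xb0
body[5] add  r0, r1, r0 -> r0=0xb0
epilogue: pop r1=0x31, sp=0xc5
epilogue: pop r0=0xae, sp=0xc6
prologue pushed ['r0', 'r1'] at ['0xc5', '0xc4']

MEM = 0xae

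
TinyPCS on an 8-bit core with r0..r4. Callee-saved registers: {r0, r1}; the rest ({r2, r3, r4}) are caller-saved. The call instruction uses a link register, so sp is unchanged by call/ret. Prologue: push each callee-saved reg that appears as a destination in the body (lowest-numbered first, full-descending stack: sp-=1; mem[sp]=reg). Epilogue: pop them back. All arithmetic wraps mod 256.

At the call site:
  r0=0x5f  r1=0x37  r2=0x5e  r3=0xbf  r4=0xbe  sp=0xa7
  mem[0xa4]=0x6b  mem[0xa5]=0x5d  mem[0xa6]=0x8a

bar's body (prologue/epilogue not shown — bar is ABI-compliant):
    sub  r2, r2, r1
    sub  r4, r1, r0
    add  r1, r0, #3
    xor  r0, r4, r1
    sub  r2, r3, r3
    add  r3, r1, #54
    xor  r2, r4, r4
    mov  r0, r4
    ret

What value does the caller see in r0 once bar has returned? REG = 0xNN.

REG = 0x5f

prologue: push r0 -> mem[0xa6]=0x5f, sp=0xa6
prologue: push r1 -> mem[0xa5]=0x37, sp=0xa5
body[0] sub  r2, r2, r1 -> r2=0x27
body[1] sub  r4, r1, r0 -> r4=0xd8
body[2] add  r1, r0, #3 -> r1=0x62
body[3] xor  r0, r4, r1 -> r0=0xba
body[4] sub  r2, r3, r3 -> r2=0x00
body[5] add  r3, r1, #54 -> r3=0x98
body[6] xor  r2, r4, r4 -> r2=0x00
body[7] mov  r0, r4 -> r0=0xd8
epilogue: pop r1=0x37, sp=0xa6
epilogue: pop r0=0x5f, sp=0xa7
r0 is callee-saved -> restored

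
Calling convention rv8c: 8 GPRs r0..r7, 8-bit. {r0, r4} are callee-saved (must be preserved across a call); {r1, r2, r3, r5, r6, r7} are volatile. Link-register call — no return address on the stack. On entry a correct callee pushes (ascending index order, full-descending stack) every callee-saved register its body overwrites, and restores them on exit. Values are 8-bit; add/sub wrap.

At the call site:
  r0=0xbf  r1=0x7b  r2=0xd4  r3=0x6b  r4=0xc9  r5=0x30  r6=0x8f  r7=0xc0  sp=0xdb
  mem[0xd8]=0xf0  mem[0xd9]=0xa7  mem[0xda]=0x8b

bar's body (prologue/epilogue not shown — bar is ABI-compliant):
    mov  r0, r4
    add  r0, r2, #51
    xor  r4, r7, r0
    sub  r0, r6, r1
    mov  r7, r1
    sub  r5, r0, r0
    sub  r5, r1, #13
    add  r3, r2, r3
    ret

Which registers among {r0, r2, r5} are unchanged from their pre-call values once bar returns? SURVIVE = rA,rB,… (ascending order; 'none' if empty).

prologue: push r0 -> mem[0xda]=0xbf, sp=0xda
prologue: push r4 -> mem[0xd9]=0xc9, sp=0xd9
body[0] mov  r0, r4 -> r0=0xc9
body[1] add  r0, r2, #51 -> r0=0x07
body[2] xor  r4, r7, r0 -> r4=0xc7
body[3] sub  r0, r6, r1 -> r0=0x14
body[4] mov  r7, r1 -> r7=0x7b
body[5] sub  r5, r0, r0 -> r5=0x00
body[6] sub  r5, r1, #13 -> r5=0x6e
body[7] add  r3, r2, r3 -> r3=0x3f
epilogue: pop r4=0xc9, sp=0xda
epilogue: pop r0=0xbf, sp=0xdb
r0: callee-saved, written=True
r2: caller-saved, written=False
r5: caller-saved, written=True

SURVIVE = r0,r2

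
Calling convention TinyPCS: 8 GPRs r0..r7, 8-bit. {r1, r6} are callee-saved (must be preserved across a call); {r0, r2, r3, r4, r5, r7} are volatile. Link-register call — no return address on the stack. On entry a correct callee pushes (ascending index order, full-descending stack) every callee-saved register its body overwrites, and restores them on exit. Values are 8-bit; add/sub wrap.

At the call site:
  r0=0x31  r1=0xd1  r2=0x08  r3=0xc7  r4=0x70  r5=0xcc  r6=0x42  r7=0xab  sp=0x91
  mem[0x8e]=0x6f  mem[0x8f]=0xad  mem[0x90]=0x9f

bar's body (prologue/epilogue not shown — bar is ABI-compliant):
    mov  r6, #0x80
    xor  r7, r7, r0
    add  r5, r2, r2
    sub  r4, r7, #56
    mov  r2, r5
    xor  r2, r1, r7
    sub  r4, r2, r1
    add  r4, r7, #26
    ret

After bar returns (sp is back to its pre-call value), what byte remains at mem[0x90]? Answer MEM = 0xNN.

prologue: push r6 → mem[0x90]=0x42, sp=0x90
body[0] mov  r6, #0x80 → r6=0x80
body[1] xor  r7, r7, r0 → r7=0x9a
body[2] add  r5, r2, r2 → r5=0x10
body[3] sub  r4, r7, #56 → r4=0x62
body[4] mov  r2, r5 → r2=0x10
body[5] xor  r2, r1, r7 → r2=0x4b
body[6] sub  r4, r2, r1 → r4=0x7a
body[7] add  r4, r7, #26 → r4=0xb4
epilogue: pop r6=0x42, sp=0x91
prologue pushed ['r6'] at ['0x90']

MEM = 0x42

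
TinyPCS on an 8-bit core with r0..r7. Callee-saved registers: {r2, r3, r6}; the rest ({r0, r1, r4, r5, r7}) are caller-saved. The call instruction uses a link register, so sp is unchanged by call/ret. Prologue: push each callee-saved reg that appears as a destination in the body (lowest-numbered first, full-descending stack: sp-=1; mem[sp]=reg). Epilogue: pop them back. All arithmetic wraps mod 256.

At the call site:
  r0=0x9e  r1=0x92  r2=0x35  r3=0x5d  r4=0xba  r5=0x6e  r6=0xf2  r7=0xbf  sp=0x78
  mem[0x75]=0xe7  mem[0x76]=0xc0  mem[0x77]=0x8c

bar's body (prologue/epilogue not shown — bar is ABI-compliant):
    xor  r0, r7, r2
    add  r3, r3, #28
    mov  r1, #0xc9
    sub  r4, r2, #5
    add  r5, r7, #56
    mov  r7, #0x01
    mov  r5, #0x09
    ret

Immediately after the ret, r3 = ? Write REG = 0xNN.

REG = 0x5d

prologue: push r3 → mem[0x77]=0x5d, sp=0x77
body[0] xor  r0, r7, r2 → r0=0x8a
body[1] add  r3, r3, #28 → r3=0x79
body[2] mov  r1, #0xc9 → r1=0xc9
body[3] sub  r4, r2, #5 → r4=0x30
body[4] add  r5, r7, #56 → r5=0xf7
body[5] mov  r7, #0x01 → r7=0x01
body[6] mov  r5, #0x09 → r5=0x09
epilogue: pop r3=0x5d, sp=0x78
r3 is callee-saved → restored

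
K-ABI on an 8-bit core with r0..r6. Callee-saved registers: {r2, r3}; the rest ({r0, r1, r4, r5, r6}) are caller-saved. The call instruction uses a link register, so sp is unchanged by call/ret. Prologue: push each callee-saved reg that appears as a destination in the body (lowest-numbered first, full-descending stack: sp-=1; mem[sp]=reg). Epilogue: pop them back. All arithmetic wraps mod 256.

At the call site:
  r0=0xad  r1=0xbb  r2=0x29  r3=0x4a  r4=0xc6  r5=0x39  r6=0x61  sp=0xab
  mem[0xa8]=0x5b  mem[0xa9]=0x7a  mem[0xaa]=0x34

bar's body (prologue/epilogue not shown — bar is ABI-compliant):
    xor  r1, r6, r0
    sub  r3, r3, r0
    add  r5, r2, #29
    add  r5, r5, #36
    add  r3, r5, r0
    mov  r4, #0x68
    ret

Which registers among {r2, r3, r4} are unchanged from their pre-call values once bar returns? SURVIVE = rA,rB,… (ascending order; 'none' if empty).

SURVIVE = r2,r3

prologue: push r3 → mem[0xaa]=0x4a, sp=0xaa
body[0] xor  r1, r6, r0 → r1=0xcc
body[1] sub  r3, r3, r0 → r3=0x9d
body[2] add  r5, r2, #29 → r5=0x46
body[3] add  r5, r5, #36 → r5=0x6a
body[4] add  r3, r5, r0 → r3=0x17
body[5] mov  r4, #0x68 → r4=0x68
epilogue: pop r3=0x4a, sp=0xab
r2: callee-saved, written=False
r3: callee-saved, written=True
r4: caller-saved, written=True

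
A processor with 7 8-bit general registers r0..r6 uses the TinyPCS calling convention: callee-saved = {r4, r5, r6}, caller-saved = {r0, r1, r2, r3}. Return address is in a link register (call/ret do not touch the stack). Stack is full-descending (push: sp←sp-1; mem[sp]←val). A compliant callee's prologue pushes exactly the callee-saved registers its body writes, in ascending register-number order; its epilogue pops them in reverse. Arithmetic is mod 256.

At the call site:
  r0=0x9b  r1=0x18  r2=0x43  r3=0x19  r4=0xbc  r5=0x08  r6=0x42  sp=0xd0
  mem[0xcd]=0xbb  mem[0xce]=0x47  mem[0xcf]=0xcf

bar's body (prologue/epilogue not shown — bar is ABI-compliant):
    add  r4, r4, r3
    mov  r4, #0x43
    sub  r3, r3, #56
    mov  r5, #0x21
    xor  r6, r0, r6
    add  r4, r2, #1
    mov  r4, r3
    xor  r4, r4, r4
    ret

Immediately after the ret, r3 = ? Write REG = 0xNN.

prologue: push r4 -> mem[0xcf]=0xbc, sp=0xcf
prologue: push r5 -> mem[0xce]=0x08, sp=0xce
prologue: push r6 -> mem[0xcd]=0x42, sp=0xcd
body[0] add  r4, r4, r3 -> r4=0xd5
body[1] mov  r4, #0x43 -> r4=0x43
body[2] sub  r3, r3, #56 -> r3=0xe1
body[3] mov  r5, #0x21 -> r5=0x21
body[4] xor  r6, r0, r6 -> r6=0xd9
body[5] add  r4, r2, #1 -> r4=0x44
body[6] mov  r4, r3 -> r4=0xe1
body[7] xor  r4, r4, r4 -> r4=0x00
epilogue: pop r6=0x42, sp=0xce
epilogue: pop r5=0x08, sp=0xcf
epilogue: pop r4=0xbc, sp=0xd0
r3 is caller-saved -> body value

REG = 0xe1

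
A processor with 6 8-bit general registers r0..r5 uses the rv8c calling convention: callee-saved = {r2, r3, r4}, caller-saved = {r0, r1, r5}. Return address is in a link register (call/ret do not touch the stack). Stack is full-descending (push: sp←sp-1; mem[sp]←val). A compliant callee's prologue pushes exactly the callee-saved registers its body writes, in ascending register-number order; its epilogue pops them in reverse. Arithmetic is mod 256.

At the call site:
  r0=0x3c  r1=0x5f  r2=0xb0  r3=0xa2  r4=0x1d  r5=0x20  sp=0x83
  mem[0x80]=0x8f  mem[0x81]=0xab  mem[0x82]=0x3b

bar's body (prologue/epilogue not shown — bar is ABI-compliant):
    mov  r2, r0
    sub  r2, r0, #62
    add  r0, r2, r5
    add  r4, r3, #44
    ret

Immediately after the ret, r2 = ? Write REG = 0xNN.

REG = 0xb0

prologue: push r2 -> mem[0x82]=0xb0, sp=0x82
prologue: push r4 -> mem[0x81]=0x1d, sp=0x81
body[0] mov  r2, r0 -> r2=0x3c
body[1] sub  r2, r0, #62 -> r2=0xfe
body[2] add  r0, r2, r5 -> r0=0x1e
body[3] add  r4, r3, #44 -> r4=0xce
epilogue: pop r4=0x1d, sp=0x82
epilogue: pop r2=0xb0, sp=0x83
r2 is callee-saved -> restored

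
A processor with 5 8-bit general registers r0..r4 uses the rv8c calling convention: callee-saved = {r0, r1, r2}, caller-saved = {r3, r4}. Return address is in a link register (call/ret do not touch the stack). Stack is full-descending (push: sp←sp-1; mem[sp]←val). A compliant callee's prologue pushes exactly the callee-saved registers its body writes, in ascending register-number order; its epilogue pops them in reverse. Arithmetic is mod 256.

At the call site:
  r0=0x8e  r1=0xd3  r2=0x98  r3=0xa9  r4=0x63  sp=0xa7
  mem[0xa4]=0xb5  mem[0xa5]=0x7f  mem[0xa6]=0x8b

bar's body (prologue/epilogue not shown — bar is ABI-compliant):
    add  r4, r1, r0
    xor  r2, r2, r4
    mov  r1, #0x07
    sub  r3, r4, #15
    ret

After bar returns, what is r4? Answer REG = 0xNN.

prologue: push r1 -> mem[0xa6]=0xd3, sp=0xa6
prologue: push r2 -> mem[0xa5]=0x98, sp=0xa5
body[0] add  r4, r1, r0 -> r4=0x61
body[1] xor  r2, r2, r4 -> r2=0xf9
body[2] mov  r1, #0x07 -> r1=0x07
body[3] sub  r3, r4, #15 -> r3=0x52
epilogue: pop r2=0x98, sp=0xa6
epilogue: pop r1=0xd3, sp=0xa7
r4 is caller-saved -> body value

REG = 0x61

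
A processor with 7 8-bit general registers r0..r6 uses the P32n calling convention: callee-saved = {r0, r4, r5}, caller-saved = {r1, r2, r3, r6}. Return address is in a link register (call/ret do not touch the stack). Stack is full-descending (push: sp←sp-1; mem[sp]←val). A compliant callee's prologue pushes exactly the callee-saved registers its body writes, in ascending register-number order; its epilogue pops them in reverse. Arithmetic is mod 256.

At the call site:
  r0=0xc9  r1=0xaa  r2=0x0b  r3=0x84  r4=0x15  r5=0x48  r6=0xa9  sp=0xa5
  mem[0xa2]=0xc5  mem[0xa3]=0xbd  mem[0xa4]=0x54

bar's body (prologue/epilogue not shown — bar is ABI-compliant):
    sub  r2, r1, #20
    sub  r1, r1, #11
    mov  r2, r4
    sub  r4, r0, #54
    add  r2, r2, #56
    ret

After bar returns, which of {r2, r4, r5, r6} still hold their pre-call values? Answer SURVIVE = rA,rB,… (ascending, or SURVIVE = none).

SURVIVE = r4,r5,r6

prologue: push r4 -> mem[0xa4]=0x15, sp=0xa4
body[0] sub  r2, r1, #20 -> r2=0x96
body[1] sub  r1, r1, #11 -> r1=0x9f
body[2] mov  r2, r4 -> r2=0x15
body[3] sub  r4, r0, #54 -> r4=0x93
body[4] add  r2, r2, #56 -> r2=0x4d
epilogue: pop r4=0x15, sp=0xa5
r2: caller-saved, written=True
r4: callee-saved, written=True
r5: callee-saved, written=False
r6: caller-saved, written=False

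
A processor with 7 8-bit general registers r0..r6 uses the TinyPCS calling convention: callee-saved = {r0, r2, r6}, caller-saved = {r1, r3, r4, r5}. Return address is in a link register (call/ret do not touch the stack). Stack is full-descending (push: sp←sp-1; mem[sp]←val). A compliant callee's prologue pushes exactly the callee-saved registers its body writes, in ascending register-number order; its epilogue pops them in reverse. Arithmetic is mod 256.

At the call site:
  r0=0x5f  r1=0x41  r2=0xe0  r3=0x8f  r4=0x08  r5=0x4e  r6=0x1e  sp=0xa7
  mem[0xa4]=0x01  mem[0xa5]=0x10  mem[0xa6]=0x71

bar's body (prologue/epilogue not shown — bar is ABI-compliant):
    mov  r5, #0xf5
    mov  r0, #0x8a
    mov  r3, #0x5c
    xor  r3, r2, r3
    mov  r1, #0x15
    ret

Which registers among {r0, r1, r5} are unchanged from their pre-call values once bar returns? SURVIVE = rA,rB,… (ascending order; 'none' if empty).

SURVIVE = r0

prologue: push r0 -> mem[0xa6]=0x5f, sp=0xa6
body[0] mov  r5, #0xf5 -> r5=0xf5
body[1] mov  r0, #0x8a -> r0=0x8a
body[2] mov  r3, #0x5c -> r3=0x5c
body[3] xor  r3, r2, r3 -> r3=0xbc
body[4] mov  r1, #0x15 -> r1=0x15
epilogue: pop r0=0x5f, sp=0xa7
r0: callee-saved, written=True
r1: caller-saved, written=True
r5: caller-saved, written=True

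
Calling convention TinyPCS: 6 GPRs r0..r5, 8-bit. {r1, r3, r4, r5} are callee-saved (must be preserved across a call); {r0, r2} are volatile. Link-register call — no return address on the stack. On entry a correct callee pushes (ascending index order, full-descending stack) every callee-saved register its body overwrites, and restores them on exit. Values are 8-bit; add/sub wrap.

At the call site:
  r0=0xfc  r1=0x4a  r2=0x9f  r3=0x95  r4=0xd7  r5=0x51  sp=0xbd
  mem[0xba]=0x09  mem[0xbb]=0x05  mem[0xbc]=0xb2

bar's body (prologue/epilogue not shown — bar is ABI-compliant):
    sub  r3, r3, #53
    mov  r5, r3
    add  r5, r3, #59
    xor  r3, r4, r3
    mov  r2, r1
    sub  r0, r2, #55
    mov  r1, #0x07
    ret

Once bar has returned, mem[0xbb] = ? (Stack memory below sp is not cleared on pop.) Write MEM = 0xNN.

MEM = 0x95

prologue: push r1 → mem[0xbc]=0x4a, sp=0xbc
prologue: push r3 → mem[0xbb]=0x95, sp=0xbb
prologue: push r5 → mem[0xba]=0x51, sp=0xba
body[0] sub  r3, r3, #53 → r3=0x60
body[1] mov  r5, r3 → r5=0x60
body[2] add  r5, r3, #59 → r5=0x9b
body[3] xor  r3, r4, r3 → r3=0xb7
body[4] mov  r2, r1 → r2=0x4a
body[5] sub  r0, r2, #55 → r0=0x13
body[6] mov  r1, #0x07 → r1=0x07
epilogue: pop r5=0x51, sp=0xbb
epilogue: pop r3=0x95, sp=0xbc
epilogue: pop r1=0x4a, sp=0xbd
prologue pushed ['r1', 'r3', 'r5'] at ['0xbc', '0xbb', '0xba']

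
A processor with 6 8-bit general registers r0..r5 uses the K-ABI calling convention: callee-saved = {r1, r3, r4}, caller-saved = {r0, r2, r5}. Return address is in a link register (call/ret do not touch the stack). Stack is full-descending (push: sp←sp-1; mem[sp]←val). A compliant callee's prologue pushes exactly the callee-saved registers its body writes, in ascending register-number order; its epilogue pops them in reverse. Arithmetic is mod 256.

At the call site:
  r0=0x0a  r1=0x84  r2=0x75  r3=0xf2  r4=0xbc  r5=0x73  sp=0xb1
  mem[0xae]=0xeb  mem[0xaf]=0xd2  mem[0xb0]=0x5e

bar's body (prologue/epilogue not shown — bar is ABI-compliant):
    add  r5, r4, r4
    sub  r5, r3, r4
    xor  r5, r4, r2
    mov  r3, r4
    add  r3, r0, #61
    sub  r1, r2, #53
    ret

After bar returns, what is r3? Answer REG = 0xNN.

prologue: push r1 → mem[0xb0]=0x84, sp=0xb0
prologue: push r3 → mem[0xaf]=0xf2, sp=0xaf
body[0] add  r5, r4, r4 → r5=0x78
body[1] sub  r5, r3, r4 → r5=0x36
body[2] xor  r5, r4, r2 → r5=0xc9
body[3] mov  r3, r4 → r3=0xbc
body[4] add  r3, r0, #61 → r3=0x47
body[5] sub  r1, r2, #53 → r1=0x40
epilogue: pop r3=0xf2, sp=0xb0
epilogue: pop r1=0x84, sp=0xb1
r3 is callee-saved → restored

REG = 0xf2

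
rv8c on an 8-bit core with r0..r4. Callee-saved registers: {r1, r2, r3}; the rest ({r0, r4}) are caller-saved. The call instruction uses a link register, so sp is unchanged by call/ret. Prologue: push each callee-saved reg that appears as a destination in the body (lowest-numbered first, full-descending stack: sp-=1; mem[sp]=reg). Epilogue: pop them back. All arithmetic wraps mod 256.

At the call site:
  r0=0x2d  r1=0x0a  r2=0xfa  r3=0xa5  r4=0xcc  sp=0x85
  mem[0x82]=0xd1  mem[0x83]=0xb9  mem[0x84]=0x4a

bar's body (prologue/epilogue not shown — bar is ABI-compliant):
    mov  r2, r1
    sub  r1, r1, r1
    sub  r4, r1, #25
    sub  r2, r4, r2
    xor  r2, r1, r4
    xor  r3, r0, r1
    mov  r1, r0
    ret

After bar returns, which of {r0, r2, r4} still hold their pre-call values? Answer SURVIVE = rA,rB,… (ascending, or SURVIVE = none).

prologue: push r1 -> mem[0x84]=0x0a, sp=0x84
prologue: push r2 -> mem[0x83]=0xfa, sp=0x83
prologue: push r3 -> mem[0x82]=0xa5, sp=0x82
body[0] mov  r2, r1 -> r2=0x0a
body[1] sub  r1, r1, r1 -> r1=0x00
body[2] sub  r4, r1, #25 -> r4=0xe7
body[3] sub  r2, r4, r2 -> r2=0xdd
body[4] xor  r2, r1, r4 -> r2=0xe7
body[5] xor  r3, r0, r1 -> r3=0x2d
body[6] mov  r1, r0 -> r1=0x2d
epilogue: pop r3=0xa5, sp=0x83
epilogue: pop r2=0xfa, sp=0x84
epilogue: pop r1=0x0a, sp=0x85
r0: caller-saved, written=False
r2: callee-saved, written=True
r4: caller-saved, written=True

SURVIVE = r0,r2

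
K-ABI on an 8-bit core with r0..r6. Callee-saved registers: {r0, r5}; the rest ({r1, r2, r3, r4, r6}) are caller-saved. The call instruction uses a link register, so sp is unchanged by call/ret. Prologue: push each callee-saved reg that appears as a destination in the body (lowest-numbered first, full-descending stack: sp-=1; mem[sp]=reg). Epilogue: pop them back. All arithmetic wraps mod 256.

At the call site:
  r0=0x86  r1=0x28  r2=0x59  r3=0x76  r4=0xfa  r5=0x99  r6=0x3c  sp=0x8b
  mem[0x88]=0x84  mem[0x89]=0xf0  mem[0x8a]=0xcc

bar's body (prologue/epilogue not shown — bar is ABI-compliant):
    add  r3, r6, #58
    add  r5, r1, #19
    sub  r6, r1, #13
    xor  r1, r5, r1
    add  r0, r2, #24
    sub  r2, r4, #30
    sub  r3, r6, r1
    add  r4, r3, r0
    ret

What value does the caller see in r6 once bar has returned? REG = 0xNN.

prologue: push r0 -> mem[0x8a]=0x86, sp=0x8a
prologue: push r5 -> mem[0x89]=0x99, sp=0x89
body[0] add  r3, r6, #58 -> r3=0x76
body[1] add  r5, r1, #19 -> r5=0x3b
body[2] sub  r6, r1, #13 -> r6=0x1b
body[3] xor  r1, r5, r1 -> r1=0x13
body[4] add  r0, r2, #24 -> r0=0x71
body[5] sub  r2, r4, #30 -> r2=0xdc
body[6] sub  r3, r6, r1 -> r3=0x08
body[7] add  r4, r3, r0 -> r4=0x79
epilogue: pop r5=0x99, sp=0x8a
epilogue: pop r0=0x86, sp=0x8b
r6 is caller-saved -> body value

REG = 0x1b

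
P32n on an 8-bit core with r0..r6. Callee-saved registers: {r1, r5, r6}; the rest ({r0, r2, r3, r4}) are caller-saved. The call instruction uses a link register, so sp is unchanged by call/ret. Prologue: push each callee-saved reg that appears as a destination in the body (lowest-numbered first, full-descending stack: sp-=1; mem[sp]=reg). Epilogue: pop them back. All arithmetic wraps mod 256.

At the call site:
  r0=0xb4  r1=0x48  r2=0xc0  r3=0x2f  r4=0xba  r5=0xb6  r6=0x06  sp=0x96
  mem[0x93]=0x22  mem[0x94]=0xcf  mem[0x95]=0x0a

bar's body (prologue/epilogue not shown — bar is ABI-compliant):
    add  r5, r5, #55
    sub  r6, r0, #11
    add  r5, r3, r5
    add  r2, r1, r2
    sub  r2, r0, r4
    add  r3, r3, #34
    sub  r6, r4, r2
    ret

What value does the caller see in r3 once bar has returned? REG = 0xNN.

prologue: push r5 -> mem[0x95]=0xb6, sp=0x95
prologue: push r6 -> mem[0x94]=0x06, sp=0x94
body[0] add  r5, r5, #55 -> r5=0xed
body[1] sub  r6, r0, #11 -> r6=0xa9
body[2] add  r5, r3, r5 -> r5=0x1c
body[3] add  r2, r1, r2 -> r2=0x08
body[4] sub  r2, r0, r4 -> r2=0xfa
body[5] add  r3, r3, #34 -> r3=0x51
body[6] sub  r6, r4, r2 -> r6=0xc0
epilogue: pop r6=0x06, sp=0x95
epilogue: pop r5=0xb6, sp=0x96
r3 is caller-saved -> body value

REG = 0x51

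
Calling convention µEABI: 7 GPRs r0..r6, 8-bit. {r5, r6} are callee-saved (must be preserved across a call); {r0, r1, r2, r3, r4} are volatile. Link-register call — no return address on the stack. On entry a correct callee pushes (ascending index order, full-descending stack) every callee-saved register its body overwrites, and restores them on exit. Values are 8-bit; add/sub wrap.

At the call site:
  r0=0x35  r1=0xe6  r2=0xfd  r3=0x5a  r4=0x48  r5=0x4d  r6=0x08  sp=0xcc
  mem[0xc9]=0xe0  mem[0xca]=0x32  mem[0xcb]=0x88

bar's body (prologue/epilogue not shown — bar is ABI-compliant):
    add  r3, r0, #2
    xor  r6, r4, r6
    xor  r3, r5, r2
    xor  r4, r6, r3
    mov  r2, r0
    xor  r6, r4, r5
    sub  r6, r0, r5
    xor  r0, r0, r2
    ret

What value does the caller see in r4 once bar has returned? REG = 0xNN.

REG = 0xf0

prologue: push r6 → mem[0xcb]=0x08, sp=0xcb
body[0] add  r3, r0, #2 → r3=0x37
body[1] xor  r6, r4, r6 → r6=0x40
body[2] xor  r3, r5, r2 → r3=0xb0
body[3] xor  r4, r6, r3 → r4=0xf0
body[4] mov  r2, r0 → r2=0x35
body[5] xor  r6, r4, r5 → r6=0xbd
body[6] sub  r6, r0, r5 → r6=0xe8
body[7] xor  r0, r0, r2 → r0=0x00
epilogue: pop r6=0x08, sp=0xcc
r4 is caller-saved → body value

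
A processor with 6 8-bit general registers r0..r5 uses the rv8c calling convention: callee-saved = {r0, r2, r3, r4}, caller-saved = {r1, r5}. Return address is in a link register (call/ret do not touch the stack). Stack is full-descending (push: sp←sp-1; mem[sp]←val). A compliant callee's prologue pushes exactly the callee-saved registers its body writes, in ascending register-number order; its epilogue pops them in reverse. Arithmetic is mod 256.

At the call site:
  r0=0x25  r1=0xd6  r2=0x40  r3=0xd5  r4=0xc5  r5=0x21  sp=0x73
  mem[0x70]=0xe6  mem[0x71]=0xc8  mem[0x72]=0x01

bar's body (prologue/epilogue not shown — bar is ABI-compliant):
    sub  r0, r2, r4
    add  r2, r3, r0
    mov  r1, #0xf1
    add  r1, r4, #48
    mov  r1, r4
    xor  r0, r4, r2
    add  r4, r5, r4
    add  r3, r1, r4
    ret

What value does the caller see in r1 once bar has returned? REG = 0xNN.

prologue: push r0 → mem[0x72]=0x25, sp=0x72
prologue: push r2 → mem[0x71]=0x40, sp=0x71
prologue: push r3 → mem[0x70]=0xd5, sp=0x70
prologue: push r4 → mem[0x6f]=0xc5, sp=0x6f
body[0] sub  r0, r2, r4 → r0=0x7b
body[1] add  r2, r3, r0 → r2=0x50
body[2] mov  r1, #0xf1 → r1=0xf1
body[3] add  r1, r4, #48 → r1=0xf5
body[4] mov  r1, r4 → r1=0xc5
body[5] xor  r0, r4, r2 → r0=0x95
body[6] add  r4, r5, r4 → r4=0xe6
body[7] add  r3, r1, r4 → r3=0xab
epilogue: pop r4=0xc5, sp=0x70
epilogue: pop r3=0xd5, sp=0x71
epilogue: pop r2=0x40, sp=0x72
epilogue: pop r0=0x25, sp=0x73
r1 is caller-saved → body value

REG = 0xc5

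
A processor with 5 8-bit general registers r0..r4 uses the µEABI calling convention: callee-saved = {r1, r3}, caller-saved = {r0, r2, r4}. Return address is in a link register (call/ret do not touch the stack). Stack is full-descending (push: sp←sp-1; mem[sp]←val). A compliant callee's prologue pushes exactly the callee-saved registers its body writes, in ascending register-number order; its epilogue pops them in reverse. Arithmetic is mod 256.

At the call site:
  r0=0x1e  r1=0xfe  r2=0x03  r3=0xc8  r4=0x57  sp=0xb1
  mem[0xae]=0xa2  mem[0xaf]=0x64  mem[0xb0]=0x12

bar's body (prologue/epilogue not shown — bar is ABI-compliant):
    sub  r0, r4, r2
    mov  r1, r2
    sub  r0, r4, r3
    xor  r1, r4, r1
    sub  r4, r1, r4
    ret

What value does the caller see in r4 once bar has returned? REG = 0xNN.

REG = 0xfd

prologue: push r1 → mem[0xb0]=0xfe, sp=0xb0
body[0] sub  r0, r4, r2 → r0=0x54
body[1] mov  r1, r2 → r1=0x03
body[2] sub  r0, r4, r3 → r0=0x8f
body[3] xor  r1, r4, r1 → r1=0x54
body[4] sub  r4, r1, r4 → r4=0xfd
epilogue: pop r1=0xfe, sp=0xb1
r4 is caller-saved → body value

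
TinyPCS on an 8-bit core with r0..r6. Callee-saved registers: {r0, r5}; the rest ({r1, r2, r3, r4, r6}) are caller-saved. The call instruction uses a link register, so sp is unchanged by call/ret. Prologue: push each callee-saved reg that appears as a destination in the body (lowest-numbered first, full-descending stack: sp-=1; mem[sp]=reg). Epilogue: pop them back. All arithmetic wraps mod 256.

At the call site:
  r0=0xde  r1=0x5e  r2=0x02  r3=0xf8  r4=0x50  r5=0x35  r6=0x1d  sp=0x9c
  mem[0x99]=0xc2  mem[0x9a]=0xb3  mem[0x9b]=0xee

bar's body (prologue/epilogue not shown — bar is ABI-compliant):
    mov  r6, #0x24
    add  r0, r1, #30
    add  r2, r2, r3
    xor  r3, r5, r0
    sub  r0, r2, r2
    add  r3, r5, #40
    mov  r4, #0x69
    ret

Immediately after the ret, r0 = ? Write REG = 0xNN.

REG = 0xde

prologue: push r0 -> mem[0x9b]=0xde, sp=0x9b
body[0] mov  r6, #0x24 -> r6=0x24
body[1] add  r0, r1, #30 -> r0=0x7c
body[2] add  r2, r2, r3 -> r2=0xfa
body[3] xor  r3, r5, r0 -> r3=0x49
body[4] sub  r0, r2, r2 -> r0=0x00
body[5] add  r3, r5, #40 -> r3=0x5d
body[6] mov  r4, #0x69 -> r4=0x69
epilogue: pop r0=0xde, sp=0x9c
r0 is callee-saved -> restored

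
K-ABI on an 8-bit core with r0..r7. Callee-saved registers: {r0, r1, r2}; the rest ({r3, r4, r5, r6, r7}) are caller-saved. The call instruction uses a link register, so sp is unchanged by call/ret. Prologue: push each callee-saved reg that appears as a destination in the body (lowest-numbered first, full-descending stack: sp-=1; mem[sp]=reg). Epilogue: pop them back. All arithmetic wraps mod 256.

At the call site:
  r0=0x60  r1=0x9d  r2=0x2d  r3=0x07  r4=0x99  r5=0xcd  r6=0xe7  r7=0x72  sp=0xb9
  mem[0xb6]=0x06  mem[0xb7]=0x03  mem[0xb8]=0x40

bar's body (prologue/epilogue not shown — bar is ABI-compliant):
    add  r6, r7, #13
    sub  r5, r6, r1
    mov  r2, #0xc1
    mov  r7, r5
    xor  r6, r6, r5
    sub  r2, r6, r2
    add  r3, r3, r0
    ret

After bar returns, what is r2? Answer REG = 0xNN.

REG = 0x2d

prologue: push r2 → mem[0xb8]=0x2d, sp=0xb8
body[0] add  r6, r7, #13 → r6=0x7f
body[1] sub  r5, r6, r1 → r5=0xe2
body[2] mov  r2, #0xc1 → r2=0xc1
body[3] mov  r7, r5 → r7=0xe2
body[4] xor  r6, r6, r5 → r6=0x9d
body[5] sub  r2, r6, r2 → r2=0xdc
body[6] add  r3, r3, r0 → r3=0x67
epilogue: pop r2=0x2d, sp=0xb9
r2 is callee-saved → restored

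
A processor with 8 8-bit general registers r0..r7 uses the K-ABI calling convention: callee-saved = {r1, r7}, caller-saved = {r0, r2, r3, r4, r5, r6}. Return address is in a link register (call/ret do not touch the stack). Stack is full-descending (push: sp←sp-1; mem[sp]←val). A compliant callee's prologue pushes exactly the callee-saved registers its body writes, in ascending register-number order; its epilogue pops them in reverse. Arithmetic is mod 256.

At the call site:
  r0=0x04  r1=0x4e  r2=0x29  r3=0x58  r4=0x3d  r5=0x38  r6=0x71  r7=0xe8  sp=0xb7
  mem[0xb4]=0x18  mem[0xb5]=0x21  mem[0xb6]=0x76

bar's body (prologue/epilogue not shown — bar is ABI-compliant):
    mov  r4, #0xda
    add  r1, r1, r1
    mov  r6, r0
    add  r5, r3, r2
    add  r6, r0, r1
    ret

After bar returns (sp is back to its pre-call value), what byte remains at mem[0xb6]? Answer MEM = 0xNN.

MEM = 0x4e

prologue: push r1 → mem[0xb6]=0x4e, sp=0xb6
body[0] mov  r4, #0xda → r4=0xda
body[1] add  r1, r1, r1 → r1=0x9c
body[2] mov  r6, r0 → r6=0x04
body[3] add  r5, r3, r2 → r5=0x81
body[4] add  r6, r0, r1 → r6=0xa0
epilogue: pop r1=0x4e, sp=0xb7
prologue pushed ['r1'] at ['0xb6']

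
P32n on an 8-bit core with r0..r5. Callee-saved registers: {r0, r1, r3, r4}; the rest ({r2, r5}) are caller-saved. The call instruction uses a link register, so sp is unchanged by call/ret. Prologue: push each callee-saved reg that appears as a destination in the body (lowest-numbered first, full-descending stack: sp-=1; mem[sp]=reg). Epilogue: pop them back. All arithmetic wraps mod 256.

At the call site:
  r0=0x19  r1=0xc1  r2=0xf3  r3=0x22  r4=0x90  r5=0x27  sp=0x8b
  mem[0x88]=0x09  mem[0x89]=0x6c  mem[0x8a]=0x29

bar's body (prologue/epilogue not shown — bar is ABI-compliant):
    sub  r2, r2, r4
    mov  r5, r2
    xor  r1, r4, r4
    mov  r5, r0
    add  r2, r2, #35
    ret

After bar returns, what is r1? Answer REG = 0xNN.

REG = 0xc1

prologue: push r1 -> mem[0x8a]=0xc1, sp=0x8a
body[0] sub  r2, r2, r4 -> r2=0x63
body[1] mov  r5, r2 -> r5=0x63
body[2] xor  r1, r4, r4 -> r1=0x00
body[3] mov  r5, r0 -> r5=0x19
body[4] add  r2, r2, #35 -> r2=0x86
epilogue: pop r1=0xc1, sp=0x8b
r1 is callee-saved -> restored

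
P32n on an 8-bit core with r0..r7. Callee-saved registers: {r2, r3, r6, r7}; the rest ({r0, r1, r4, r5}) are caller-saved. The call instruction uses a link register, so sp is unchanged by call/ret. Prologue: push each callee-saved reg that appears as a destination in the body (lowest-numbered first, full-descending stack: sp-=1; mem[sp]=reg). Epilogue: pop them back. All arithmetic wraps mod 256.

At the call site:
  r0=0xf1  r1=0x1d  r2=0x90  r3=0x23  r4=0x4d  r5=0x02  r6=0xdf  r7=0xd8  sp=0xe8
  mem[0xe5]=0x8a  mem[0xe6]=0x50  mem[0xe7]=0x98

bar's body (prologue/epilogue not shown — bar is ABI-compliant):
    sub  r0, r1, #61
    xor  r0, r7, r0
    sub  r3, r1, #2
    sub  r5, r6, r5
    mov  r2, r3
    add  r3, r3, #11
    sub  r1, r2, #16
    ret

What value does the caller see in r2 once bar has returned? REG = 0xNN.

prologue: push r2 -> mem[0xe7]=0x90, sp=0xe7
prologue: push r3 -> mem[0xe6]=0x23, sp=0xe6
body[0] sub  r0, r1, #61 -> r0=0xe0
body[1] xor  r0, r7, r0 -> r0=0x38
body[2] sub  r3, r1, #2 -> r3=0x1b
body[3] sub  r5, r6, r5 -> r5=0xdd
body[4] mov  r2, r3 -> r2=0x1b
body[5] add  r3, r3, #11 -> r3=0x26
body[6] sub  r1, r2, #16 -> r1=0x0b
epilogue: pop r3=0x23, sp=0xe7
epilogue: pop r2=0x90, sp=0xe8
r2 is callee-saved -> restored

REG = 0x90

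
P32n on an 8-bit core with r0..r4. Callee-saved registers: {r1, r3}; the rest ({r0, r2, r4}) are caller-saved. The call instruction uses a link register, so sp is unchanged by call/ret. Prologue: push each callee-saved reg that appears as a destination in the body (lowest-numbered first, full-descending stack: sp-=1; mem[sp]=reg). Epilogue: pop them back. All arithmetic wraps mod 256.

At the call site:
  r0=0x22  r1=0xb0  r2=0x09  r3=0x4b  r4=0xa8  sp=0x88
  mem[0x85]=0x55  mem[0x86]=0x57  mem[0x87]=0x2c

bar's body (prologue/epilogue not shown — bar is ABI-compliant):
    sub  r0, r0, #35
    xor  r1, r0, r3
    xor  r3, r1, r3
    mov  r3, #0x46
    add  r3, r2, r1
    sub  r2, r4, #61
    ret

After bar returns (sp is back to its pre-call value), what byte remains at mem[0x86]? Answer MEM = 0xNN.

prologue: push r1 -> mem[0x87]=0xb0, sp=0x87
prologue: push r3 -> mem[0x86]=0x4b, sp=0x86
body[0] sub  r0, r0, #35 -> r0=0xff
body[1] xor  r1, r0, r3 -> r1=0xb4
body[2] xor  r3, r1, r3 -> r3=0xff
body[3] mov  r3, #0x46 -> r3=0x46
body[4] add  r3, r2, r1 -> r3=0xbd
body[5] sub  r2, r4, #61 -> r2=0x6b
epilogue: pop r3=0x4b, sp=0x87
epilogue: pop r1=0xb0, sp=0x88
prologue pushed ['r1', 'r3'] at ['0x87', '0x86']

MEM = 0x4b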